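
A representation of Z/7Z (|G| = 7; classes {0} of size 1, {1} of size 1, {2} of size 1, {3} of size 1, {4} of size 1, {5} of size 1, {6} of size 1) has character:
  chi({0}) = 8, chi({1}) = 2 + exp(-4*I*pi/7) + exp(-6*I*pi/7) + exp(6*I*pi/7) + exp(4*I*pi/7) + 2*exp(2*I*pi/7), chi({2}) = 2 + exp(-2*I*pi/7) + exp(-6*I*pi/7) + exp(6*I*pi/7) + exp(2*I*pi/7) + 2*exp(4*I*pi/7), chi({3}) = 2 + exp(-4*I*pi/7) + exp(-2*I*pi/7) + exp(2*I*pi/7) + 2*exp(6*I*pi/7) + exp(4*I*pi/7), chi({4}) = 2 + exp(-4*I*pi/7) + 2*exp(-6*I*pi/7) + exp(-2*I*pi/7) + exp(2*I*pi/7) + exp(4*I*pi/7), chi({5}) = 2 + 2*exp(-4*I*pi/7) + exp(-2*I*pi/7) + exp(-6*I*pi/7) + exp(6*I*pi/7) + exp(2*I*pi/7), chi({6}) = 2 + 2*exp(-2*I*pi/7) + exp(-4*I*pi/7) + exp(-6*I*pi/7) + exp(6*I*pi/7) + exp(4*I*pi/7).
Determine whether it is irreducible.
Not irreducible (reducible): <chi, chi> = 12 > 1.

Explanation: <chi, chi> = (1/|G|) sum_C |C| * |chi(C)|^2 = (1/7)[1*|8|^2 + 1*|2 + exp(-4*I*pi/7) + exp(-6*I*pi/7) + exp(6*I*pi/7) + exp(4*I*pi/7) + 2*exp(2*I*pi/7)|^2 + 1*|2 + exp(-2*I*pi/7) + exp(-6*I*pi/7) + exp(6*I*pi/7) + exp(2*I*pi/7) + 2*exp(4*I*pi/7)|^2 + 1*|2 + exp(-4*I*pi/7) + exp(-2*I*pi/7) + exp(2*I*pi/7) + 2*exp(6*I*pi/7) + exp(4*I*pi/7)|^2 + 1*|2 + exp(-4*I*pi/7) + 2*exp(-6*I*pi/7) + exp(-2*I*pi/7) + exp(2*I*pi/7) + exp(4*I*pi/7)|^2 + 1*|2 + 2*exp(-4*I*pi/7) + exp(-2*I*pi/7) + exp(-6*I*pi/7) + exp(6*I*pi/7) + exp(2*I*pi/7)|^2 + 1*|2 + 2*exp(-2*I*pi/7) + exp(-4*I*pi/7) + exp(-6*I*pi/7) + exp(6*I*pi/7) + exp(4*I*pi/7)|^2]
  = (1/7)[(64) + (12 + 8*exp(-4*I*pi/7) + 9*exp(-2*I*pi/7) + 9*exp(-6*I*pi/7) + 9*exp(6*I*pi/7) + 9*exp(2*I*pi/7) + 8*exp(4*I*pi/7)) + (12 + 9*exp(-4*I*pi/7) + 9*exp(-2*I*pi/7) + 8*exp(-6*I*pi/7) + 8*exp(6*I*pi/7) + 9*exp(2*I*pi/7) + 9*exp(4*I*pi/7)) + (12 + 9*exp(-4*I*pi/7) + 8*exp(-2*I*pi/7) + 9*exp(-6*I*pi/7) + 9*exp(6*I*pi/7) + 8*exp(2*I*pi/7) + 9*exp(4*I*pi/7)) + (12 + 9*exp(-4*I*pi/7) + 8*exp(-2*I*pi/7) + 9*exp(-6*I*pi/7) + 9*exp(6*I*pi/7) + 8*exp(2*I*pi/7) + 9*exp(4*I*pi/7)) + (12 + 9*exp(-4*I*pi/7) + 9*exp(-2*I*pi/7) + 8*exp(-6*I*pi/7) + 8*exp(6*I*pi/7) + 9*exp(2*I*pi/7) + 9*exp(4*I*pi/7)) + (12 + 8*exp(-4*I*pi/7) + 9*exp(-2*I*pi/7) + 9*exp(-6*I*pi/7) + 9*exp(6*I*pi/7) + 9*exp(2*I*pi/7) + 8*exp(4*I*pi/7))] = 84/7 = 12.
(Exp terms are combined using exp(i*s)*conj(exp(i*t)) = exp(i*(s-t)), and sums of them are collapsed using the identity that for every m > 1 the m distinct m-th roots of unity sum to 0, e.g. 1 + exp(2*I*pi/3) + exp(-2*I*pi/3) = 0.)
A character is irreducible iff <chi, chi> = 1, so this representation is reducible.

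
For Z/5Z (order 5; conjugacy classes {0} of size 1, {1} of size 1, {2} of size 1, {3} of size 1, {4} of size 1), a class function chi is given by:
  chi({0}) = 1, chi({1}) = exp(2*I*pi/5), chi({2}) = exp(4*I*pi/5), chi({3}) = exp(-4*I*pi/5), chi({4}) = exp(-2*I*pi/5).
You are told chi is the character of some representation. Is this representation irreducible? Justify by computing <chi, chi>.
Irreducible: <chi, chi> = 1.

Why: <chi, chi> = (1/|G|) sum_C |C| * |chi(C)|^2 = (1/5)[1*|1|^2 + 1*|exp(2*I*pi/5)|^2 + 1*|exp(4*I*pi/5)|^2 + 1*|exp(-4*I*pi/5)|^2 + 1*|exp(-2*I*pi/5)|^2]
  = (1/5)[(1) + (1) + (1) + (1) + (1)] = 5/5 = 1.
(Exp terms are combined using exp(i*s)*conj(exp(i*t)) = exp(i*(s-t)), and sums of them are collapsed using the identity that for every m > 1 the m distinct m-th roots of unity sum to 0, e.g. 1 + exp(2*I*pi/3) + exp(-2*I*pi/3) = 0.)
A character is irreducible iff <chi, chi> = 1, so this representation is irreducible.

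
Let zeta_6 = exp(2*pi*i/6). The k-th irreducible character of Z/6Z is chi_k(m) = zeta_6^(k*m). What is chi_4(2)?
chi_4(2) = zeta_6^8 = exp(2*I*pi/3)

chi_4(2) = zeta_6^(4*2) = zeta_6^8. Since zeta_6^6 = 1, this equals zeta_6^2 = exp(2*pi*i*2/6) = exp(2*I*pi/3).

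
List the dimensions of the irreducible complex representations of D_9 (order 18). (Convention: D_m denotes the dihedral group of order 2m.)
Dimensions: 1, 1, 2, 2, 2, 2

Details: There are 6 irreducibles (= number of conjugacy classes). Their dimensions d_i satisfy sum d_i^2 = |G| = 18: 1 + 1 + 4 + 4 + 4 + 4 = 18.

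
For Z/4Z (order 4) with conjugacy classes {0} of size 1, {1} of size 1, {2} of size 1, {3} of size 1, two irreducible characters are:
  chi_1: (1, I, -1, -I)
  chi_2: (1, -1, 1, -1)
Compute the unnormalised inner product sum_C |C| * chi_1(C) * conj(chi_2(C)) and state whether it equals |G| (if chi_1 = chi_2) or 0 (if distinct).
Sum = 0; so <chi_1, chi_2> = 0 (distinct irreducibles are orthogonal).

Working: Compute term by term over conjugacy classes (|C| * chi_1(C) * conj(chi_2(C))):
  1*(1)*conj(1) + 1*(I)*conj(-1) + 1*(-1)*conj(1) + 1*(-I)*conj(-1)
  = (1) + (-I) + (-1) + (I)
  = 0.
(Exp terms are combined using exp(i*s)*conj(exp(i*t)) = exp(i*(s-t)), and sums of them are collapsed using the identity that for every m > 1 the m distinct m-th roots of unity sum to 0, e.g. 1 + exp(2*I*pi/3) + exp(-2*I*pi/3) = 0.)
Dividing by |G| = 4 gives 0/4 = 0, matching the row-orthogonality relation <chi_1, chi_2> = [chi_1 = chi_2].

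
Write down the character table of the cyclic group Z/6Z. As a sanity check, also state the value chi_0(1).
Character table of Z/6Z (irreps indexed chi_0,...,chi_5 with chi_k(m) = zeta_6^(k*m), zeta_6 = exp(2*pi*i/6)):
  irrep \ class  {0} (size 1)  {1} (size 1)    {2} (size 1)    {3} (size 1)  {4} (size 1)    {5} (size 1)  
  chi_0          1             1               1               1             1               1             
  chi_1          1             exp(I*pi/3)     exp(2*I*pi/3)   -1            exp(-2*I*pi/3)  exp(-I*pi/3)  
  chi_2          1             exp(2*I*pi/3)   exp(-2*I*pi/3)  1             exp(2*I*pi/3)   exp(-2*I*pi/3)
  chi_3          1             -1              1               -1            1               -1            
  chi_4          1             exp(-2*I*pi/3)  exp(2*I*pi/3)   1             exp(-2*I*pi/3)  exp(2*I*pi/3) 
  chi_5          1             exp(-I*pi/3)    exp(-2*I*pi/3)  -1            exp(2*I*pi/3)   exp(I*pi/3)   

Spot check: chi_0(1) = zeta_6^(0*1) = zeta_6^0 = 1.

Z/6Z is abelian, so all 6 irreducible complex representations are 1-dimensional. They are given by chi_k(m) = zeta_6^(k*m) for k = 0,...,5. Row orthogonality: sum_m chi_k(m) conj(chi_l(m)) = 6 * [k = l].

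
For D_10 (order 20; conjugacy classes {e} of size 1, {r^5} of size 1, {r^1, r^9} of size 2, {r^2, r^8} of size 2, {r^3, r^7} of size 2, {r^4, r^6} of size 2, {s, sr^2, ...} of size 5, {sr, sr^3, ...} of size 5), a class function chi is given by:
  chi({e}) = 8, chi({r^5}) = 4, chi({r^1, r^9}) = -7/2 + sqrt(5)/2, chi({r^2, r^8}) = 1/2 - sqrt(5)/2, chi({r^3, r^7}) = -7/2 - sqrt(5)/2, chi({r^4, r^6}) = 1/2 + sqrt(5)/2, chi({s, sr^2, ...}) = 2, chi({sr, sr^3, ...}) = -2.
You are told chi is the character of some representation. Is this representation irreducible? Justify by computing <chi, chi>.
Not irreducible (reducible): <chi, chi> = 9 > 1.

Proof sketch: <chi, chi> = (1/|G|) sum_C |C| * |chi(C)|^2 = (1/20)[1*|8|^2 + 1*|4|^2 + 2*|-7/2 + sqrt(5)/2|^2 + 2*|1/2 - sqrt(5)/2|^2 + 2*|-7/2 - sqrt(5)/2|^2 + 2*|1/2 + sqrt(5)/2|^2 + 5*|2|^2 + 5*|-2|^2]
  = (1/20)[(64) + (16) + (27 - 7*sqrt(5)) + (3 - sqrt(5)) + (7*sqrt(5) + 27) + (sqrt(5) + 3) + (20) + (20)] = 180/20 = 9.
A character is irreducible iff <chi, chi> = 1, so this representation is reducible.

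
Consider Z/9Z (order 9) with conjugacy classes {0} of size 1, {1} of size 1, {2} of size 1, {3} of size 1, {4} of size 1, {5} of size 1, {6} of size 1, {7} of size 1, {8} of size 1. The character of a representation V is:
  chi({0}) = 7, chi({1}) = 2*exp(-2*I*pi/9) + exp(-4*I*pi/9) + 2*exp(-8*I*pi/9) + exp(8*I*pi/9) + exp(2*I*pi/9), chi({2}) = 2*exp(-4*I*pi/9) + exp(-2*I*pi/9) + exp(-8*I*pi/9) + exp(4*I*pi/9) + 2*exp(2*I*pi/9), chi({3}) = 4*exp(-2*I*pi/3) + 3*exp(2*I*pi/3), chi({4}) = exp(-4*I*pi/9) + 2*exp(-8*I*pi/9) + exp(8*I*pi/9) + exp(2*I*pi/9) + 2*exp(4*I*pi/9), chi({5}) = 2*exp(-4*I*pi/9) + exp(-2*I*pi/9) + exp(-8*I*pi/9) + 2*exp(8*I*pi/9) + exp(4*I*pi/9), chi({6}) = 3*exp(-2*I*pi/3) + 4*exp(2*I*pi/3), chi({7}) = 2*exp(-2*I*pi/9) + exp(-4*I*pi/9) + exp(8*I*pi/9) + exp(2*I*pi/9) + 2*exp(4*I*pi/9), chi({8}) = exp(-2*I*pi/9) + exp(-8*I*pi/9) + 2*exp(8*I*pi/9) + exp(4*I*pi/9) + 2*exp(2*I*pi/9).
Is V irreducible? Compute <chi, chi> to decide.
Not irreducible (reducible): <chi, chi> = 11 > 1.

<chi, chi> = (1/|G|) sum_C |C| * |chi(C)|^2 = (1/9)[1*|7|^2 + 1*|2*exp(-2*I*pi/9) + exp(-4*I*pi/9) + 2*exp(-8*I*pi/9) + exp(8*I*pi/9) + exp(2*I*pi/9)|^2 + 1*|2*exp(-4*I*pi/9) + exp(-2*I*pi/9) + exp(-8*I*pi/9) + exp(4*I*pi/9) + 2*exp(2*I*pi/9)|^2 + 1*|4*exp(-2*I*pi/3) + 3*exp(2*I*pi/3)|^2 + 1*|exp(-4*I*pi/9) + 2*exp(-8*I*pi/9) + exp(8*I*pi/9) + exp(2*I*pi/9) + 2*exp(4*I*pi/9)|^2 + 1*|2*exp(-4*I*pi/9) + exp(-2*I*pi/9) + exp(-8*I*pi/9) + 2*exp(8*I*pi/9) + exp(4*I*pi/9)|^2 + 1*|3*exp(-2*I*pi/3) + 4*exp(2*I*pi/3)|^2 + 1*|2*exp(-2*I*pi/9) + exp(-4*I*pi/9) + exp(8*I*pi/9) + exp(2*I*pi/9) + 2*exp(4*I*pi/9)|^2 + 1*|exp(-2*I*pi/9) + exp(-8*I*pi/9) + 2*exp(8*I*pi/9) + exp(4*I*pi/9) + 2*exp(2*I*pi/9)|^2]
  = (1/9)[(49) + (4) + (4) + (13) + (4) + (4) + (13) + (4) + (4)] = 99/9 = 11.
(Exp terms are combined using exp(i*s)*conj(exp(i*t)) = exp(i*(s-t)), and sums of them are collapsed using the identity that for every m > 1 the m distinct m-th roots of unity sum to 0, e.g. 1 + exp(2*I*pi/3) + exp(-2*I*pi/3) = 0.)
A character is irreducible iff <chi, chi> = 1, so this representation is reducible.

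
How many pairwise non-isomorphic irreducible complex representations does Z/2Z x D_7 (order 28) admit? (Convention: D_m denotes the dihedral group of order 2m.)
10

Working: The number of irreducible complex representations of a finite group equals its number of conjugacy classes. For a direct product, #classes(G x H) = #classes(G) * #classes(H). Z/2Z has 2 classes (abelian), D_7 has 5 classes, so 2 * 5 = 10, so Z/2Z x D_7 (order 28) has exactly 10 irreducible complex representations.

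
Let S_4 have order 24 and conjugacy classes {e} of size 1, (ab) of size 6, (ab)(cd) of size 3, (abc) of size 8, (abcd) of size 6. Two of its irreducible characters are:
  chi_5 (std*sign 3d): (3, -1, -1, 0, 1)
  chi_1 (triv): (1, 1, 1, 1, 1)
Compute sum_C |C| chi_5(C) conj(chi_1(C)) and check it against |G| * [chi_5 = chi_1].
Sum = 0; so <chi_5, chi_1> = 0 (distinct irreducibles are orthogonal).

Solution. Compute term by term over conjugacy classes (|C| * chi_5(C) * conj(chi_1(C))):
  1*(3)*conj(1) + 6*(-1)*conj(1) + 3*(-1)*conj(1) + 8*(0)*conj(1) + 6*(1)*conj(1)
  = (3) + (-6) + (-3) + (0) + (6)
  = 0.
Dividing by |G| = 24 gives 0/24 = 0, matching the row-orthogonality relation <chi_5, chi_1> = [chi_5 = chi_1].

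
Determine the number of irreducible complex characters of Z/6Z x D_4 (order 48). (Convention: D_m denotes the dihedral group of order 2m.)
30

Solution. The number of irreducible complex representations of a finite group equals its number of conjugacy classes. For a direct product, #classes(G x H) = #classes(G) * #classes(H). Z/6Z has 6 classes (abelian), D_4 has 5 classes, so 6 * 5 = 30, so Z/6Z x D_4 (order 48) has exactly 30 irreducible complex representations.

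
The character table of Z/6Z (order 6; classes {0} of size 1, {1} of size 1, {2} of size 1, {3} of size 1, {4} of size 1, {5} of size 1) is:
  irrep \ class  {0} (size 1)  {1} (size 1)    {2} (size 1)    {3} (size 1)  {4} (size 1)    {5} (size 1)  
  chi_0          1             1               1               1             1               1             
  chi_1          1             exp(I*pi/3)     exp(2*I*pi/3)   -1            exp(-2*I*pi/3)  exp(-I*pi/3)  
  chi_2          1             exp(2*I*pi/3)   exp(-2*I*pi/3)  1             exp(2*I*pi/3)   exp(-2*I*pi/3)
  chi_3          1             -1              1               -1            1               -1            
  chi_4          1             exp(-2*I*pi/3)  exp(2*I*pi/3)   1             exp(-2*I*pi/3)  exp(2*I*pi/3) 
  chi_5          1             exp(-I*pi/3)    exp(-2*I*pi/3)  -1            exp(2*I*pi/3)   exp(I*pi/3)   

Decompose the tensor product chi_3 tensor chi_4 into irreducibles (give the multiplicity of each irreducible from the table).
chi_3 tensor chi_4 = chi_1 (all other irreducibles have multiplicity 0).

Derivation: The character of a tensor product is the pointwise product (chi_3 * chi_4)(C) = chi_3(C) * chi_4(C):
  {0}: (1)*(1), {1}: (-1)*(exp(-2*I*pi/3)), {2}: (1)*(exp(2*I*pi/3)), {3}: (-1)*(1), {4}: (1)*(exp(-2*I*pi/3)), {5}: (-1)*(exp(2*I*pi/3))
so (chi_3 * chi_4) takes values
  {0} -> 1, {1} -> -exp(-2*I*pi/3), {2} -> exp(2*I*pi/3), {3} -> -1, {4} -> exp(-2*I*pi/3), {5} -> -exp(2*I*pi/3).
Now take the inner product of this character with each irreducible chi from the table, <chi_3*chi_4, chi> = (1/6) sum_C |C| (chi_3*chi_4)(C) conj(chi(C)):
  <chi_3*chi_4, chi_0> = (1/6)[1*(1)*conj(1) + 1*(-exp(-2*I*pi/3))*conj(1) + 1*(exp(2*I*pi/3))*conj(1) + 1*(-1)*conj(1) + 1*(exp(-2*I*pi/3))*conj(1) + 1*(-exp(2*I*pi/3))*conj(1)]
      = (1/6)[(1) + (-exp(-2*I*pi/3)) + (exp(2*I*pi/3)) + (-1) + (exp(-2*I*pi/3)) + (-exp(2*I*pi/3))] = 0/6 = 0
  <chi_3*chi_4, chi_1> = (1/6)[1*(1)*conj(1) + 1*(-exp(-2*I*pi/3))*conj(exp(I*pi/3)) + 1*(exp(2*I*pi/3))*conj(exp(2*I*pi/3)) + 1*(-1)*conj(-1) + 1*(exp(-2*I*pi/3))*conj(exp(-2*I*pi/3)) + 1*(-exp(2*I*pi/3))*conj(exp(-I*pi/3))]
      = (1/6)[(1) + (1) + (1) + (1) + (1) + (1)] = 6/6 = 1
  <chi_3*chi_4, chi_2> = (1/6)[1*(1)*conj(1) + 1*(-exp(-2*I*pi/3))*conj(exp(2*I*pi/3)) + 1*(exp(2*I*pi/3))*conj(exp(-2*I*pi/3)) + 1*(-1)*conj(1) + 1*(exp(-2*I*pi/3))*conj(exp(2*I*pi/3)) + 1*(-exp(2*I*pi/3))*conj(exp(-2*I*pi/3))]
      = (1/6)[(1) + (-exp(2*I*pi/3)) + (exp(-2*I*pi/3)) + (-1) + (exp(2*I*pi/3)) + (-exp(-2*I*pi/3))] = 0/6 = 0
  <chi_3*chi_4, chi_3> = (1/6)[1*(1)*conj(1) + 1*(-exp(-2*I*pi/3))*conj(-1) + 1*(exp(2*I*pi/3))*conj(1) + 1*(-1)*conj(-1) + 1*(exp(-2*I*pi/3))*conj(1) + 1*(-exp(2*I*pi/3))*conj(-1)]
      = (1/6)[(1) + (exp(-2*I*pi/3)) + (exp(2*I*pi/3)) + (1) + (exp(-2*I*pi/3)) + (exp(2*I*pi/3))] = 0/6 = 0
  <chi_3*chi_4, chi_4> = (1/6)[1*(1)*conj(1) + 1*(-exp(-2*I*pi/3))*conj(exp(-2*I*pi/3)) + 1*(exp(2*I*pi/3))*conj(exp(2*I*pi/3)) + 1*(-1)*conj(1) + 1*(exp(-2*I*pi/3))*conj(exp(-2*I*pi/3)) + 1*(-exp(2*I*pi/3))*conj(exp(2*I*pi/3))]
      = (1/6)[(1) + (-1) + (1) + (-1) + (1) + (-1)] = 0/6 = 0
  <chi_3*chi_4, chi_5> = (1/6)[1*(1)*conj(1) + 1*(-exp(-2*I*pi/3))*conj(exp(-I*pi/3)) + 1*(exp(2*I*pi/3))*conj(exp(-2*I*pi/3)) + 1*(-1)*conj(-1) + 1*(exp(-2*I*pi/3))*conj(exp(2*I*pi/3)) + 1*(-exp(2*I*pi/3))*conj(exp(I*pi/3))]
      = (1/6)[(1) + (-exp(-I*pi/3)) + (exp(-2*I*pi/3)) + (1) + (exp(2*I*pi/3)) + (-exp(I*pi/3))] = 0/6 = 0
(Exp terms are combined using exp(i*s)*conj(exp(i*t)) = exp(i*(s-t)), and sums of them are collapsed using the identity that for every m > 1 the m distinct m-th roots of unity sum to 0, e.g. 1 + exp(2*I*pi/3) + exp(-2*I*pi/3) = 0.)
Hence the multiplicities are chi_1: 1. Dimension check: dim(chi_3)*dim(chi_4) = 1*1 = 1 and sum (mult * dim) = 1*1 = 1.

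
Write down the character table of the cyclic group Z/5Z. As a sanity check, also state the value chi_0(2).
Character table of Z/5Z (irreps indexed chi_0,...,chi_4 with chi_k(m) = zeta_5^(k*m), zeta_5 = exp(2*pi*i/5)):
  irrep \ class  {0} (size 1)  {1} (size 1)    {2} (size 1)    {3} (size 1)    {4} (size 1)  
  chi_0          1             1               1               1               1             
  chi_1          1             exp(2*I*pi/5)   exp(4*I*pi/5)   exp(-4*I*pi/5)  exp(-2*I*pi/5)
  chi_2          1             exp(4*I*pi/5)   exp(-2*I*pi/5)  exp(2*I*pi/5)   exp(-4*I*pi/5)
  chi_3          1             exp(-4*I*pi/5)  exp(2*I*pi/5)   exp(-2*I*pi/5)  exp(4*I*pi/5) 
  chi_4          1             exp(-2*I*pi/5)  exp(-4*I*pi/5)  exp(4*I*pi/5)   exp(2*I*pi/5) 

Spot check: chi_0(2) = zeta_5^(0*2) = zeta_5^0 = 1.

Justification: Z/5Z is abelian, so all 5 irreducible complex representations are 1-dimensional. They are given by chi_k(m) = zeta_5^(k*m) for k = 0,...,4. Row orthogonality: sum_m chi_k(m) conj(chi_l(m)) = 5 * [k = l].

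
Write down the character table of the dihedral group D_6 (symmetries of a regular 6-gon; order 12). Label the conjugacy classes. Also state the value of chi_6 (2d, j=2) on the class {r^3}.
Conjugacy classes: {e} of size 1, {r^3} of size 1, {r^1, r^5} of size 2, {r^2, r^4} of size 2, {s, sr^2, ...} of size 3, {sr, sr^3, ...} of size 3.
Character table:
  irrep \ class              {e} (size 1)  {r^3} (size 1)  {r^1, r^5} (size 2)  {r^2, r^4} (size 2)  {s, sr^2, ...} (size 3)  {sr, sr^3, ...} (size 3)
  chi_1 (triv)               1             1               1                    1                    1                        1                       
  chi_2 (sign: r->1, s->-1)  1             1               1                    1                    -1                       -1                      
  chi_3 (r->-1, s->1)        1             -1              -1                   1                    1                        -1                      
  chi_4 (r->-1, s->-1)       1             -1              -1                   1                    -1                       1                       
  chi_5 (2d, j=1)            2             -2              1                    -1                   0                        0                       
  chi_6 (2d, j=2)            2             2               -1                   -1                   0                        0                       

Spot check: chi_6 (2d, j=2) on {r^3} = 2.

Solution. D_6 has order 2*6 = 12 with 6 conjugacy classes, hence 6 irreducibles. Sum of squared dims 1 + 1 + 1 + 1 + 4 + 4 = 12 = |G|. Linear characters come from the abelianisation; the 2-dimensional irreps have character r^k -> 2*cos(2*pi*j*k/6), reflections -> 0.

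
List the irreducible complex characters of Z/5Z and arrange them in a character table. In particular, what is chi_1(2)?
Character table of Z/5Z (irreps indexed chi_0,...,chi_4 with chi_k(m) = zeta_5^(k*m), zeta_5 = exp(2*pi*i/5)):
  irrep \ class  {0} (size 1)  {1} (size 1)    {2} (size 1)    {3} (size 1)    {4} (size 1)  
  chi_0          1             1               1               1               1             
  chi_1          1             exp(2*I*pi/5)   exp(4*I*pi/5)   exp(-4*I*pi/5)  exp(-2*I*pi/5)
  chi_2          1             exp(4*I*pi/5)   exp(-2*I*pi/5)  exp(2*I*pi/5)   exp(-4*I*pi/5)
  chi_3          1             exp(-4*I*pi/5)  exp(2*I*pi/5)   exp(-2*I*pi/5)  exp(4*I*pi/5) 
  chi_4          1             exp(-2*I*pi/5)  exp(-4*I*pi/5)  exp(4*I*pi/5)   exp(2*I*pi/5) 

Spot check: chi_1(2) = zeta_5^(1*2) = zeta_5^2 = exp(4*I*pi/5).

Justification: Z/5Z is abelian, so all 5 irreducible complex representations are 1-dimensional. They are given by chi_k(m) = zeta_5^(k*m) for k = 0,...,4. Row orthogonality: sum_m chi_k(m) conj(chi_l(m)) = 5 * [k = l].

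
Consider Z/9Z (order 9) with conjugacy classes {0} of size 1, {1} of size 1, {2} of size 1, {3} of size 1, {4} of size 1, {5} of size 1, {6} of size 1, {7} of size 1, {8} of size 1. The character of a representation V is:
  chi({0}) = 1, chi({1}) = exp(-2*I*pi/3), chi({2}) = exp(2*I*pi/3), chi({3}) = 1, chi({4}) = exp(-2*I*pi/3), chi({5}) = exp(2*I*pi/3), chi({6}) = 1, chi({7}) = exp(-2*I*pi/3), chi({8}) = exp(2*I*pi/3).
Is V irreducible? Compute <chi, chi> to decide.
Irreducible: <chi, chi> = 1.

Justification: <chi, chi> = (1/|G|) sum_C |C| * |chi(C)|^2 = (1/9)[1*|1|^2 + 1*|exp(-2*I*pi/3)|^2 + 1*|exp(2*I*pi/3)|^2 + 1*|1|^2 + 1*|exp(-2*I*pi/3)|^2 + 1*|exp(2*I*pi/3)|^2 + 1*|1|^2 + 1*|exp(-2*I*pi/3)|^2 + 1*|exp(2*I*pi/3)|^2]
  = (1/9)[(1) + (1) + (1) + (1) + (1) + (1) + (1) + (1) + (1)] = 9/9 = 1.
(Exp terms are combined using exp(i*s)*conj(exp(i*t)) = exp(i*(s-t)), and sums of them are collapsed using the identity that for every m > 1 the m distinct m-th roots of unity sum to 0, e.g. 1 + exp(2*I*pi/3) + exp(-2*I*pi/3) = 0.)
A character is irreducible iff <chi, chi> = 1, so this representation is irreducible.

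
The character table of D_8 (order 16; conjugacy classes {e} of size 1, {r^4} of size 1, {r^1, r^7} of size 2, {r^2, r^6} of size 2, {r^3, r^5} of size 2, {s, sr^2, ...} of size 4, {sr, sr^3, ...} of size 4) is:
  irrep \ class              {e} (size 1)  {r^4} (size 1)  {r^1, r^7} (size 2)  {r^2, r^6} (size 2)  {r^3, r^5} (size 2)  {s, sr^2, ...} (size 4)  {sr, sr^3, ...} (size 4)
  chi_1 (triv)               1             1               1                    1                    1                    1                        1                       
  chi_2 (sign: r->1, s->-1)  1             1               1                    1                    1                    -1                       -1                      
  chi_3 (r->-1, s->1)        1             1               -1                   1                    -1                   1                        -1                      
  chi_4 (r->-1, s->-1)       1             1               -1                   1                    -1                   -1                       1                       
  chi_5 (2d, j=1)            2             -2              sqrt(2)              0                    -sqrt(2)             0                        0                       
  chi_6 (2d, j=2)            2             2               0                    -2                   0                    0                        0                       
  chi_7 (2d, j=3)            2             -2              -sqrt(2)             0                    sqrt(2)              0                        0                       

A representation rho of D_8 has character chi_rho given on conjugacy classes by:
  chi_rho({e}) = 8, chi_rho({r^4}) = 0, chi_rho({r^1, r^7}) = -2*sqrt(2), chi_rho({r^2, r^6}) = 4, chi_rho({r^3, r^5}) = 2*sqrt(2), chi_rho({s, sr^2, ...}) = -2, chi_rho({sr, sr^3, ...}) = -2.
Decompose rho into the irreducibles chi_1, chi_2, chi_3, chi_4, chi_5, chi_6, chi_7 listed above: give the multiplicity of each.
Multiplicities: chi_1: 0, chi_2: 2, chi_3: 1, chi_4: 1, chi_5: 0, chi_6: 0, chi_7: 2.

Argument: Use <chi_rho, chi> = (1/|G|) sum_C |C| * chi_rho(C) * conj(chi(C)) with |G| = 16 for each irreducible chi in the table:
  <chi_rho, chi_1> = (1/16)[1*(8)*conj(1) + 1*(0)*conj(1) + 2*(-2*sqrt(2))*conj(1) + 2*(4)*conj(1) + 2*(2*sqrt(2))*conj(1) + 4*(-2)*conj(1) + 4*(-2)*conj(1)]
      = (1/16)[(8) + (0) + (-4*sqrt(2)) + (8) + (4*sqrt(2)) + (-8) + (-8)] = 0/16 = 0
  <chi_rho, chi_2> = (1/16)[1*(8)*conj(1) + 1*(0)*conj(1) + 2*(-2*sqrt(2))*conj(1) + 2*(4)*conj(1) + 2*(2*sqrt(2))*conj(1) + 4*(-2)*conj(-1) + 4*(-2)*conj(-1)]
      = (1/16)[(8) + (0) + (-4*sqrt(2)) + (8) + (4*sqrt(2)) + (8) + (8)] = 32/16 = 2
  <chi_rho, chi_3> = (1/16)[1*(8)*conj(1) + 1*(0)*conj(1) + 2*(-2*sqrt(2))*conj(-1) + 2*(4)*conj(1) + 2*(2*sqrt(2))*conj(-1) + 4*(-2)*conj(1) + 4*(-2)*conj(-1)]
      = (1/16)[(8) + (0) + (4*sqrt(2)) + (8) + (-4*sqrt(2)) + (-8) + (8)] = 16/16 = 1
  <chi_rho, chi_4> = (1/16)[1*(8)*conj(1) + 1*(0)*conj(1) + 2*(-2*sqrt(2))*conj(-1) + 2*(4)*conj(1) + 2*(2*sqrt(2))*conj(-1) + 4*(-2)*conj(-1) + 4*(-2)*conj(1)]
      = (1/16)[(8) + (0) + (4*sqrt(2)) + (8) + (-4*sqrt(2)) + (8) + (-8)] = 16/16 = 1
  <chi_rho, chi_5> = (1/16)[1*(8)*conj(2) + 1*(0)*conj(-2) + 2*(-2*sqrt(2))*conj(sqrt(2)) + 2*(4)*conj(0) + 2*(2*sqrt(2))*conj(-sqrt(2)) + 4*(-2)*conj(0) + 4*(-2)*conj(0)]
      = (1/16)[(16) + (0) + (-8) + (0) + (-8) + (0) + (0)] = 0/16 = 0
  <chi_rho, chi_6> = (1/16)[1*(8)*conj(2) + 1*(0)*conj(2) + 2*(-2*sqrt(2))*conj(0) + 2*(4)*conj(-2) + 2*(2*sqrt(2))*conj(0) + 4*(-2)*conj(0) + 4*(-2)*conj(0)]
      = (1/16)[(16) + (0) + (0) + (-16) + (0) + (0) + (0)] = 0/16 = 0
  <chi_rho, chi_7> = (1/16)[1*(8)*conj(2) + 1*(0)*conj(-2) + 2*(-2*sqrt(2))*conj(-sqrt(2)) + 2*(4)*conj(0) + 2*(2*sqrt(2))*conj(sqrt(2)) + 4*(-2)*conj(0) + 4*(-2)*conj(0)]
      = (1/16)[(16) + (0) + (8) + (0) + (8) + (0) + (0)] = 32/16 = 2
Dimension check: dim(rho) = sum (mult * dim) = 0*1 + 2*1 + 1*1 + 1*1 + 0*2 + 0*2 + 2*2 = 8 = chi_rho(e) = 8.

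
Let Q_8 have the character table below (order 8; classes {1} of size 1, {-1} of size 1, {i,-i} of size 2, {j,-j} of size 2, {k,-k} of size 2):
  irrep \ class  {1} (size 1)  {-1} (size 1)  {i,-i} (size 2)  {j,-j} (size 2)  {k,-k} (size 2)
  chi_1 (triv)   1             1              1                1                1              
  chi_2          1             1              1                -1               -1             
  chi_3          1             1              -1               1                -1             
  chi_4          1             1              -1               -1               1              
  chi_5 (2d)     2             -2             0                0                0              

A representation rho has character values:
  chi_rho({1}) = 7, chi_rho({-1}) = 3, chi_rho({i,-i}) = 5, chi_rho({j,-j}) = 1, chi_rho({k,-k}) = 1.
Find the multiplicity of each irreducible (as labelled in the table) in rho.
Multiplicities: chi_1: 3, chi_2: 2, chi_3: 0, chi_4: 0, chi_5: 1.

Justification: Use <chi_rho, chi> = (1/|G|) sum_C |C| * chi_rho(C) * conj(chi(C)) with |G| = 8 for each irreducible chi in the table:
  <chi_rho, chi_1> = (1/8)[1*(7)*conj(1) + 1*(3)*conj(1) + 2*(5)*conj(1) + 2*(1)*conj(1) + 2*(1)*conj(1)]
      = (1/8)[(7) + (3) + (10) + (2) + (2)] = 24/8 = 3
  <chi_rho, chi_2> = (1/8)[1*(7)*conj(1) + 1*(3)*conj(1) + 2*(5)*conj(1) + 2*(1)*conj(-1) + 2*(1)*conj(-1)]
      = (1/8)[(7) + (3) + (10) + (-2) + (-2)] = 16/8 = 2
  <chi_rho, chi_3> = (1/8)[1*(7)*conj(1) + 1*(3)*conj(1) + 2*(5)*conj(-1) + 2*(1)*conj(1) + 2*(1)*conj(-1)]
      = (1/8)[(7) + (3) + (-10) + (2) + (-2)] = 0/8 = 0
  <chi_rho, chi_4> = (1/8)[1*(7)*conj(1) + 1*(3)*conj(1) + 2*(5)*conj(-1) + 2*(1)*conj(-1) + 2*(1)*conj(1)]
      = (1/8)[(7) + (3) + (-10) + (-2) + (2)] = 0/8 = 0
  <chi_rho, chi_5> = (1/8)[1*(7)*conj(2) + 1*(3)*conj(-2) + 2*(5)*conj(0) + 2*(1)*conj(0) + 2*(1)*conj(0)]
      = (1/8)[(14) + (-6) + (0) + (0) + (0)] = 8/8 = 1
Dimension check: dim(rho) = sum (mult * dim) = 3*1 + 2*1 + 0*1 + 0*1 + 1*2 = 7 = chi_rho(e) = 7.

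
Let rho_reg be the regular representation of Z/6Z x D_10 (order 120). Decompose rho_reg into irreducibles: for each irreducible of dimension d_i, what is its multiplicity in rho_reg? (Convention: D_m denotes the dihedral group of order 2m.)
Each irreducible V_i of dimension d_i appears with multiplicity d_i, i.e. rho_reg = (direct sum over all irreducibles V_i) d_i V_i. The irreducible dimensions for Z/6Z x D_10 are 1, 1, 1, 1, 1, 1, 1, 1, 1, 1, 1, 1, 1, 1, 1, 1, 1, 1, 1, 1, 1, 1, 1, 1, 2, 2, 2, 2, 2, 2, 2, 2, 2, 2, 2, 2, 2, 2, 2, 2, 2, 2, 2, 2, 2, 2, 2, 2: 24 irreducibles of dimension 1, each with multiplicity 1; 24 irreducibles of dimension 2, each with multiplicity 2. Total dimension 24*1*1 + 24*2*2 = 120 = |G|.

Details: General theorem: in the regular representation of a finite group G, each irreducible appears with multiplicity equal to its dimension. Check: dim(rho_reg) = sum d_i^2 = 1 + 1 + 1 + 1 + 1 + 1 + 1 + 1 + 1 + 1 + 1 + 1 + 1 + 1 + 1 + 1 + 1 + 1 + 1 + 1 + 1 + 1 + 1 + 1 + 4 + 4 + 4 + 4 + 4 + 4 + 4 + 4 + 4 + 4 + 4 + 4 + 4 + 4 + 4 + 4 + 4 + 4 + 4 + 4 + 4 + 4 + 4 + 4 = 120 = |G|.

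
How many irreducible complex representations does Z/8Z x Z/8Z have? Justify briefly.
64

Derivation: The number of irreducible complex representations of a finite group equals its number of conjugacy classes. Z/8Z x Z/8Z is abelian of order 64, so every element is its own conjugacy class: 64 classes, so Z/8Z x Z/8Z (order 64) has exactly 64 irreducible complex representations.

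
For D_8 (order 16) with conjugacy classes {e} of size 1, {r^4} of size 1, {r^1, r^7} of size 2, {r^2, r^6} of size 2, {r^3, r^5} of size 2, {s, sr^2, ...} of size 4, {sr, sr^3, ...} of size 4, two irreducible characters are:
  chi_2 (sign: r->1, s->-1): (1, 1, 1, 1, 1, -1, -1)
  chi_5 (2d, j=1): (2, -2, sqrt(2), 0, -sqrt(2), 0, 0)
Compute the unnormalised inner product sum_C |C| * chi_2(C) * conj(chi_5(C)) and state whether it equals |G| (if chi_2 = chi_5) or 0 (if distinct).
Sum = 0; so <chi_2, chi_5> = 0 (distinct irreducibles are orthogonal).

Why: Compute term by term over conjugacy classes (|C| * chi_2(C) * conj(chi_5(C))):
  1*(1)*conj(2) + 1*(1)*conj(-2) + 2*(1)*conj(sqrt(2)) + 2*(1)*conj(0) + 2*(1)*conj(-sqrt(2)) + 4*(-1)*conj(0) + 4*(-1)*conj(0)
  = (2) + (-2) + (2*sqrt(2)) + (0) + (-2*sqrt(2)) + (0) + (0)
  = 0.
Dividing by |G| = 16 gives 0/16 = 0, matching the row-orthogonality relation <chi_2, chi_5> = [chi_2 = chi_5].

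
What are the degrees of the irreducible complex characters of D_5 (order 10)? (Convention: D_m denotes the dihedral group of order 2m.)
Dimensions: 1, 1, 2, 2

Solution. There are 4 irreducibles (= number of conjugacy classes). Their dimensions d_i satisfy sum d_i^2 = |G| = 10: 1 + 1 + 4 + 4 = 10.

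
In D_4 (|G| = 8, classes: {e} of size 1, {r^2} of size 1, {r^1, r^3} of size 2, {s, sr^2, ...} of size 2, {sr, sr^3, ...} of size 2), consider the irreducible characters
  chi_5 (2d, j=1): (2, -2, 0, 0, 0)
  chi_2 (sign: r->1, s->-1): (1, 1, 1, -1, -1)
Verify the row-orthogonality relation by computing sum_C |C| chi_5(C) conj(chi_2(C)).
Sum = 0; so <chi_5, chi_2> = 0 (distinct irreducibles are orthogonal).

Solution. Compute term by term over conjugacy classes (|C| * chi_5(C) * conj(chi_2(C))):
  1*(2)*conj(1) + 1*(-2)*conj(1) + 2*(0)*conj(1) + 2*(0)*conj(-1) + 2*(0)*conj(-1)
  = (2) + (-2) + (0) + (0) + (0)
  = 0.
Dividing by |G| = 8 gives 0/8 = 0, matching the row-orthogonality relation <chi_5, chi_2> = [chi_5 = chi_2].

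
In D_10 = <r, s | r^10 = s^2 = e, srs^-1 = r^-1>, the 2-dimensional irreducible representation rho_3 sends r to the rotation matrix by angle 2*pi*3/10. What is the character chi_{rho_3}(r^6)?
chi_{rho_3}(r^6) = 2*cos(2*pi*3*6/10) = -1/2 + sqrt(5)/2

Justification: rho_3(r^6) is rotation by angle 2*pi*3*6/10, whose trace is 2*cos(2*pi*3*6/10) = -1/2 + sqrt(5)/2.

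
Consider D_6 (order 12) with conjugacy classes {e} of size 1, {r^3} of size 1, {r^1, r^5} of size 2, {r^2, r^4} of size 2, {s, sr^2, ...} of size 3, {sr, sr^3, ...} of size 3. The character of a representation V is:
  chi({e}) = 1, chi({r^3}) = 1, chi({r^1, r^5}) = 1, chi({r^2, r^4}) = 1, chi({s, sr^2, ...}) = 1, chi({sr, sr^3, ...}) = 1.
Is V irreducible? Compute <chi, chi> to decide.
Irreducible: <chi, chi> = 1.

<chi, chi> = (1/|G|) sum_C |C| * |chi(C)|^2 = (1/12)[1*|1|^2 + 1*|1|^2 + 2*|1|^2 + 2*|1|^2 + 3*|1|^2 + 3*|1|^2]
  = (1/12)[(1) + (1) + (2) + (2) + (3) + (3)] = 12/12 = 1.
A character is irreducible iff <chi, chi> = 1, so this representation is irreducible.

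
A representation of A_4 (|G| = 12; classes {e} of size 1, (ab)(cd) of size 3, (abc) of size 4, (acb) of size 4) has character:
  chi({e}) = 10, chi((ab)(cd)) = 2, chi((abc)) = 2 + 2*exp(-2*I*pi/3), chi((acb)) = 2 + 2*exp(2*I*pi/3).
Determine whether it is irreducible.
Not irreducible (reducible): <chi, chi> = 12 > 1.

Proof sketch: <chi, chi> = (1/|G|) sum_C |C| * |chi(C)|^2 = (1/12)[1*|10|^2 + 3*|2|^2 + 4*|2 + 2*exp(-2*I*pi/3)|^2 + 4*|2 + 2*exp(2*I*pi/3)|^2]
  = (1/12)[(100) + (12) + (16) + (16)] = 144/12 = 12.
(Exp terms are combined using exp(i*s)*conj(exp(i*t)) = exp(i*(s-t)), and sums of them are collapsed using the identity that for every m > 1 the m distinct m-th roots of unity sum to 0, e.g. 1 + exp(2*I*pi/3) + exp(-2*I*pi/3) = 0.)
A character is irreducible iff <chi, chi> = 1, so this representation is reducible.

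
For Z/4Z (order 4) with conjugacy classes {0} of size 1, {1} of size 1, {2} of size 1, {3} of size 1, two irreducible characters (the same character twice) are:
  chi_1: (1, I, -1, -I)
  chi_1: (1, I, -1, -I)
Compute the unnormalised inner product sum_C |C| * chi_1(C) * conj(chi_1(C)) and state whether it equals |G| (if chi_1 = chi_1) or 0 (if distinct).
Sum = 4 = |G| = 4; so <chi_1, chi_1> = 1 (norm-1 confirms irreducibility).

Justification: Compute term by term over conjugacy classes (|C| * chi_1(C) * conj(chi_1(C))):
  1*(1)*conj(1) + 1*(I)*conj(I) + 1*(-1)*conj(-1) + 1*(-I)*conj(-I)
  = (1) + (1) + (1) + (1)
  = 4.
(Exp terms are combined using exp(i*s)*conj(exp(i*t)) = exp(i*(s-t)), and sums of them are collapsed using the identity that for every m > 1 the m distinct m-th roots of unity sum to 0, e.g. 1 + exp(2*I*pi/3) + exp(-2*I*pi/3) = 0.)
Dividing by |G| = 4 gives 4/4 = 1, matching the row-orthogonality relation <chi_1, chi_1> = [chi_1 = chi_1].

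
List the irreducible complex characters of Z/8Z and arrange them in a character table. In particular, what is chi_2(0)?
Character table of Z/8Z (irreps indexed chi_0,...,chi_7 with chi_k(m) = zeta_8^(k*m), zeta_8 = exp(2*pi*i/8)):
  irrep \ class  {0} (size 1)  {1} (size 1)    {2} (size 1)  {3} (size 1)    {4} (size 1)  {5} (size 1)    {6} (size 1)  {7} (size 1)  
  chi_0          1             1               1             1               1             1               1             1             
  chi_1          1             exp(I*pi/4)     I             exp(3*I*pi/4)   -1            exp(-3*I*pi/4)  -I            exp(-I*pi/4)  
  chi_2          1             I               -1            -I              1             I               -1            -I            
  chi_3          1             exp(3*I*pi/4)   -I            exp(I*pi/4)     -1            exp(-I*pi/4)    I             exp(-3*I*pi/4)
  chi_4          1             -1              1             -1              1             -1              1             -1            
  chi_5          1             exp(-3*I*pi/4)  I             exp(-I*pi/4)    -1            exp(I*pi/4)     -I            exp(3*I*pi/4) 
  chi_6          1             -I              -1            I               1             -I              -1            I             
  chi_7          1             exp(-I*pi/4)    -I            exp(-3*I*pi/4)  -1            exp(3*I*pi/4)   I             exp(I*pi/4)   

Spot check: chi_2(0) = zeta_8^(2*0) = zeta_8^0 = 1.

Explanation: Z/8Z is abelian, so all 8 irreducible complex representations are 1-dimensional. They are given by chi_k(m) = zeta_8^(k*m) for k = 0,...,7. Row orthogonality: sum_m chi_k(m) conj(chi_l(m)) = 8 * [k = l].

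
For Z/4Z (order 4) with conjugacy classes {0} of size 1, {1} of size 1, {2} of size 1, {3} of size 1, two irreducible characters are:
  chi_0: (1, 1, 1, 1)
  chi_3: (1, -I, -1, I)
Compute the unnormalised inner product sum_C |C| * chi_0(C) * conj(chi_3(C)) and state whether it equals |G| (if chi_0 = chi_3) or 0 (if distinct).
Sum = 0; so <chi_0, chi_3> = 0 (distinct irreducibles are orthogonal).

Compute term by term over conjugacy classes (|C| * chi_0(C) * conj(chi_3(C))):
  1*(1)*conj(1) + 1*(1)*conj(-I) + 1*(1)*conj(-1) + 1*(1)*conj(I)
  = (1) + (I) + (-1) + (-I)
  = 0.
(Exp terms are combined using exp(i*s)*conj(exp(i*t)) = exp(i*(s-t)), and sums of them are collapsed using the identity that for every m > 1 the m distinct m-th roots of unity sum to 0, e.g. 1 + exp(2*I*pi/3) + exp(-2*I*pi/3) = 0.)
Dividing by |G| = 4 gives 0/4 = 0, matching the row-orthogonality relation <chi_0, chi_3> = [chi_0 = chi_3].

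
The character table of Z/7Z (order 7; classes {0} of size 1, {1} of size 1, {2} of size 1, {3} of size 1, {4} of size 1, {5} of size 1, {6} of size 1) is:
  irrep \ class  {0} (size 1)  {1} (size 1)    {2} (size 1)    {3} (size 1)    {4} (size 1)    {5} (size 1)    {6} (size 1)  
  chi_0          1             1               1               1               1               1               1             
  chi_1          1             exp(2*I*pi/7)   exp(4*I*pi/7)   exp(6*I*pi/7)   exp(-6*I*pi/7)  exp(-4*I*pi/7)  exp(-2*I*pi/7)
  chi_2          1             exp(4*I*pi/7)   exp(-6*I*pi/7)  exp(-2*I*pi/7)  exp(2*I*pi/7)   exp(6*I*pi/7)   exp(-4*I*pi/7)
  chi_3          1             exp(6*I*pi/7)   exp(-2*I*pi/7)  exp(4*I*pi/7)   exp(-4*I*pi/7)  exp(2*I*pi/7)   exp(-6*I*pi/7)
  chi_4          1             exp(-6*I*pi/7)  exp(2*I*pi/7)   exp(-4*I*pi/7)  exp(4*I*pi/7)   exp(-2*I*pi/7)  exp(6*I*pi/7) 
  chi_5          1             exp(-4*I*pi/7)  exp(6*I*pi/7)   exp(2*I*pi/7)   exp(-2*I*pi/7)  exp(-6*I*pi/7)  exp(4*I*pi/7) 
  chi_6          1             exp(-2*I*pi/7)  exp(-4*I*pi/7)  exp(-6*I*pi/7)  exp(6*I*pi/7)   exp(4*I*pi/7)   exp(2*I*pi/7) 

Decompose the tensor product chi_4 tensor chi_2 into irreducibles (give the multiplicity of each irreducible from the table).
chi_4 tensor chi_2 = chi_6 (all other irreducibles have multiplicity 0).

Argument: The character of a tensor product is the pointwise product (chi_4 * chi_2)(C) = chi_4(C) * chi_2(C):
  {0}: (1)*(1), {1}: (exp(-6*I*pi/7))*(exp(4*I*pi/7)), {2}: (exp(2*I*pi/7))*(exp(-6*I*pi/7)), {3}: (exp(-4*I*pi/7))*(exp(-2*I*pi/7)), {4}: (exp(4*I*pi/7))*(exp(2*I*pi/7)), {5}: (exp(-2*I*pi/7))*(exp(6*I*pi/7)), {6}: (exp(6*I*pi/7))*(exp(-4*I*pi/7))
so (chi_4 * chi_2) takes values
  {0} -> 1, {1} -> exp(-2*I*pi/7), {2} -> exp(-4*I*pi/7), {3} -> exp(-6*I*pi/7), {4} -> exp(6*I*pi/7), {5} -> exp(4*I*pi/7), {6} -> exp(2*I*pi/7).
Now take the inner product of this character with each irreducible chi from the table, <chi_4*chi_2, chi> = (1/7) sum_C |C| (chi_4*chi_2)(C) conj(chi(C)):
  <chi_4*chi_2, chi_0> = (1/7)[1*(1)*conj(1) + 1*(exp(-2*I*pi/7))*conj(1) + 1*(exp(-4*I*pi/7))*conj(1) + 1*(exp(-6*I*pi/7))*conj(1) + 1*(exp(6*I*pi/7))*conj(1) + 1*(exp(4*I*pi/7))*conj(1) + 1*(exp(2*I*pi/7))*conj(1)]
      = (1/7)[(1) + (exp(-2*I*pi/7)) + (exp(-4*I*pi/7)) + (exp(-6*I*pi/7)) + (exp(6*I*pi/7)) + (exp(4*I*pi/7)) + (exp(2*I*pi/7))] = 0/7 = 0
  <chi_4*chi_2, chi_1> = (1/7)[1*(1)*conj(1) + 1*(exp(-2*I*pi/7))*conj(exp(2*I*pi/7)) + 1*(exp(-4*I*pi/7))*conj(exp(4*I*pi/7)) + 1*(exp(-6*I*pi/7))*conj(exp(6*I*pi/7)) + 1*(exp(6*I*pi/7))*conj(exp(-6*I*pi/7)) + 1*(exp(4*I*pi/7))*conj(exp(-4*I*pi/7)) + 1*(exp(2*I*pi/7))*conj(exp(-2*I*pi/7))]
      = (1/7)[(1) + (exp(-4*I*pi/7)) + (exp(6*I*pi/7)) + (exp(2*I*pi/7)) + (exp(-2*I*pi/7)) + (exp(-6*I*pi/7)) + (exp(4*I*pi/7))] = 0/7 = 0
  <chi_4*chi_2, chi_2> = (1/7)[1*(1)*conj(1) + 1*(exp(-2*I*pi/7))*conj(exp(4*I*pi/7)) + 1*(exp(-4*I*pi/7))*conj(exp(-6*I*pi/7)) + 1*(exp(-6*I*pi/7))*conj(exp(-2*I*pi/7)) + 1*(exp(6*I*pi/7))*conj(exp(2*I*pi/7)) + 1*(exp(4*I*pi/7))*conj(exp(6*I*pi/7)) + 1*(exp(2*I*pi/7))*conj(exp(-4*I*pi/7))]
      = (1/7)[(1) + (exp(-6*I*pi/7)) + (exp(2*I*pi/7)) + (exp(-4*I*pi/7)) + (exp(4*I*pi/7)) + (exp(-2*I*pi/7)) + (exp(6*I*pi/7))] = 0/7 = 0
  <chi_4*chi_2, chi_3> = (1/7)[1*(1)*conj(1) + 1*(exp(-2*I*pi/7))*conj(exp(6*I*pi/7)) + 1*(exp(-4*I*pi/7))*conj(exp(-2*I*pi/7)) + 1*(exp(-6*I*pi/7))*conj(exp(4*I*pi/7)) + 1*(exp(6*I*pi/7))*conj(exp(-4*I*pi/7)) + 1*(exp(4*I*pi/7))*conj(exp(2*I*pi/7)) + 1*(exp(2*I*pi/7))*conj(exp(-6*I*pi/7))]
      = (1/7)[(1) + (exp(6*I*pi/7)) + (exp(-2*I*pi/7)) + (exp(4*I*pi/7)) + (exp(-4*I*pi/7)) + (exp(2*I*pi/7)) + (exp(-6*I*pi/7))] = 0/7 = 0
  <chi_4*chi_2, chi_4> = (1/7)[1*(1)*conj(1) + 1*(exp(-2*I*pi/7))*conj(exp(-6*I*pi/7)) + 1*(exp(-4*I*pi/7))*conj(exp(2*I*pi/7)) + 1*(exp(-6*I*pi/7))*conj(exp(-4*I*pi/7)) + 1*(exp(6*I*pi/7))*conj(exp(4*I*pi/7)) + 1*(exp(4*I*pi/7))*conj(exp(-2*I*pi/7)) + 1*(exp(2*I*pi/7))*conj(exp(6*I*pi/7))]
      = (1/7)[(1) + (exp(4*I*pi/7)) + (exp(-6*I*pi/7)) + (exp(-2*I*pi/7)) + (exp(2*I*pi/7)) + (exp(6*I*pi/7)) + (exp(-4*I*pi/7))] = 0/7 = 0
  <chi_4*chi_2, chi_5> = (1/7)[1*(1)*conj(1) + 1*(exp(-2*I*pi/7))*conj(exp(-4*I*pi/7)) + 1*(exp(-4*I*pi/7))*conj(exp(6*I*pi/7)) + 1*(exp(-6*I*pi/7))*conj(exp(2*I*pi/7)) + 1*(exp(6*I*pi/7))*conj(exp(-2*I*pi/7)) + 1*(exp(4*I*pi/7))*conj(exp(-6*I*pi/7)) + 1*(exp(2*I*pi/7))*conj(exp(4*I*pi/7))]
      = (1/7)[(1) + (exp(2*I*pi/7)) + (exp(4*I*pi/7)) + (exp(6*I*pi/7)) + (exp(-6*I*pi/7)) + (exp(-4*I*pi/7)) + (exp(-2*I*pi/7))] = 0/7 = 0
  <chi_4*chi_2, chi_6> = (1/7)[1*(1)*conj(1) + 1*(exp(-2*I*pi/7))*conj(exp(-2*I*pi/7)) + 1*(exp(-4*I*pi/7))*conj(exp(-4*I*pi/7)) + 1*(exp(-6*I*pi/7))*conj(exp(-6*I*pi/7)) + 1*(exp(6*I*pi/7))*conj(exp(6*I*pi/7)) + 1*(exp(4*I*pi/7))*conj(exp(4*I*pi/7)) + 1*(exp(2*I*pi/7))*conj(exp(2*I*pi/7))]
      = (1/7)[(1) + (1) + (1) + (1) + (1) + (1) + (1)] = 7/7 = 1
(Exp terms are combined using exp(i*s)*conj(exp(i*t)) = exp(i*(s-t)), and sums of them are collapsed using the identity that for every m > 1 the m distinct m-th roots of unity sum to 0, e.g. 1 + exp(2*I*pi/3) + exp(-2*I*pi/3) = 0.)
Hence the multiplicities are chi_6: 1. Dimension check: dim(chi_4)*dim(chi_2) = 1*1 = 1 and sum (mult * dim) = 1*1 = 1.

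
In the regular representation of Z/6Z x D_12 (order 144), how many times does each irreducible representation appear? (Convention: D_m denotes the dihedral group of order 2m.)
Each irreducible V_i of dimension d_i appears with multiplicity d_i, i.e. rho_reg = (direct sum over all irreducibles V_i) d_i V_i. The irreducible dimensions for Z/6Z x D_12 are 1, 1, 1, 1, 1, 1, 1, 1, 1, 1, 1, 1, 1, 1, 1, 1, 1, 1, 1, 1, 1, 1, 1, 1, 2, 2, 2, 2, 2, 2, 2, 2, 2, 2, 2, 2, 2, 2, 2, 2, 2, 2, 2, 2, 2, 2, 2, 2, 2, 2, 2, 2, 2, 2: 24 irreducibles of dimension 1, each with multiplicity 1; 30 irreducibles of dimension 2, each with multiplicity 2. Total dimension 24*1*1 + 30*2*2 = 144 = |G|.

Justification: General theorem: in the regular representation of a finite group G, each irreducible appears with multiplicity equal to its dimension. Check: dim(rho_reg) = sum d_i^2 = 1 + 1 + 1 + 1 + 1 + 1 + 1 + 1 + 1 + 1 + 1 + 1 + 1 + 1 + 1 + 1 + 1 + 1 + 1 + 1 + 1 + 1 + 1 + 1 + 4 + 4 + 4 + 4 + 4 + 4 + 4 + 4 + 4 + 4 + 4 + 4 + 4 + 4 + 4 + 4 + 4 + 4 + 4 + 4 + 4 + 4 + 4 + 4 + 4 + 4 + 4 + 4 + 4 + 4 = 144 = |G|.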